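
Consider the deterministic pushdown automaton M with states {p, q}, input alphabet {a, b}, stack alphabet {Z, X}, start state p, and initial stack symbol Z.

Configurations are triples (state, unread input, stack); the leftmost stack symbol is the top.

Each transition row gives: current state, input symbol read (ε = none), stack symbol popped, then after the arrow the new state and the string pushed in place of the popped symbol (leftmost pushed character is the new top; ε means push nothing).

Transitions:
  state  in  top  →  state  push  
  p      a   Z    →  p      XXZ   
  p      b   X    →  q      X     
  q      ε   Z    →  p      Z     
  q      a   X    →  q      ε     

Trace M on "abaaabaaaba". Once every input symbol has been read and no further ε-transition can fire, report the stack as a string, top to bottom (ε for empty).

(p, abaaabaaaba, Z)
  read a, top Z: go to p, push XXZ → (p, baaabaaaba, XXZ)
  read b, top X: go to q, push X → (q, aaabaaaba, XXZ)
  read a, top X: go to q, push ε → (q, aabaaaba, XZ)
  read a, top X: go to q, push ε → (q, abaaaba, Z)
  ε-move, top Z: go to p, push Z → (p, abaaaba, Z)
  read a, top Z: go to p, push XXZ → (p, baaaba, XXZ)
  read b, top X: go to q, push X → (q, aaaba, XXZ)
  read a, top X: go to q, push ε → (q, aaba, XZ)
  read a, top X: go to q, push ε → (q, aba, Z)
  ε-move, top Z: go to p, push Z → (p, aba, Z)
  read a, top Z: go to p, push XXZ → (p, ba, XXZ)
  read b, top X: go to q, push X → (q, a, XXZ)
  read a, top X: go to q, push ε → (q, ε, XZ)
All input consumed in state q with stack XZ.

XZ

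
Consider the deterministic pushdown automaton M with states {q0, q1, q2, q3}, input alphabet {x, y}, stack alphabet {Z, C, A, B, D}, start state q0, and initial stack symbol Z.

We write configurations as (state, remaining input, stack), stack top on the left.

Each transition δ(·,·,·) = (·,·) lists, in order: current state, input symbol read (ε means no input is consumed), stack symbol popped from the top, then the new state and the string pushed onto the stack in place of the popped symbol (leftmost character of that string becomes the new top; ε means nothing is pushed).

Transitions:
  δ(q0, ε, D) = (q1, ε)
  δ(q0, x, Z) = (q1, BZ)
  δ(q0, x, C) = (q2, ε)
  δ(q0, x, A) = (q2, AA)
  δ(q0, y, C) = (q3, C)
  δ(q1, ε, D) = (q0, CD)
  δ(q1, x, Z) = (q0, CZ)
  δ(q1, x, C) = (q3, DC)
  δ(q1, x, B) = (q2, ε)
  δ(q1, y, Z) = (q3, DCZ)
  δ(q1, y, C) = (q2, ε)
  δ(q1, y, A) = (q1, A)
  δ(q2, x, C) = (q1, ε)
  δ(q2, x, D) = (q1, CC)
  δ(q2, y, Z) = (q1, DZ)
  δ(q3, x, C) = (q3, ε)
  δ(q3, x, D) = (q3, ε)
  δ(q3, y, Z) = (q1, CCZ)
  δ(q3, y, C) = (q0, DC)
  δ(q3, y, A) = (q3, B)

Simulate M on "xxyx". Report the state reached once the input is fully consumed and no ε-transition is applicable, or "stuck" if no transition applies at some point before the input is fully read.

q2

(q0, xxyx, Z) ⊢ (q1, xyx, BZ) ⊢ (q2, yx, Z) ⊢ (q1, x, DZ) ⊢ (q0, x, CDZ) ⊢ (q2, ε, DZ)
All input consumed; M is in state q2.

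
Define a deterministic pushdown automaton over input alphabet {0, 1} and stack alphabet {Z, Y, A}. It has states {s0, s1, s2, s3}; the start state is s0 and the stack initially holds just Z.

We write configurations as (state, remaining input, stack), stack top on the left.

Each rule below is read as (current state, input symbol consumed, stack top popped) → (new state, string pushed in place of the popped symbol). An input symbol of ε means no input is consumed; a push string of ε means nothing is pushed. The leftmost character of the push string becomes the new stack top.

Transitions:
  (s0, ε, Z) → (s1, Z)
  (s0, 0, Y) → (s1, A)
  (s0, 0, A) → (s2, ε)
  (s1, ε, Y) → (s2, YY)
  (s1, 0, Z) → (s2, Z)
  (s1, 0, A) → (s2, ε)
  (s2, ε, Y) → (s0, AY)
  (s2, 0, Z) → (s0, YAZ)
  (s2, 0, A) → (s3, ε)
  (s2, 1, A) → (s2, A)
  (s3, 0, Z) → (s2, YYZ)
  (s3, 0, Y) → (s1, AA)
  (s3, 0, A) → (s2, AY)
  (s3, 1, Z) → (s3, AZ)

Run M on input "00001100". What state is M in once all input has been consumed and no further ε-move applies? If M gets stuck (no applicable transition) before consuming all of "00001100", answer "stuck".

s0

(s0, 00001100, Z)
  ε-move, top Z: go to s1, push Z → (s1, 00001100, Z)
  read 0, top Z: go to s2, push Z → (s2, 0001100, Z)
  read 0, top Z: go to s0, push YAZ → (s0, 001100, YAZ)
  read 0, top Y: go to s1, push A → (s1, 01100, AAZ)
  read 0, top A: go to s2, push ε → (s2, 1100, AZ)
  read 1, top A: go to s2, push A → (s2, 100, AZ)
  read 1, top A: go to s2, push A → (s2, 00, AZ)
  read 0, top A: go to s3, push ε → (s3, 0, Z)
  read 0, top Z: go to s2, push YYZ → (s2, ε, YYZ)
  ε-move, top Y: go to s0, push AY → (s0, ε, AYYZ)
All input consumed; M is in state s0.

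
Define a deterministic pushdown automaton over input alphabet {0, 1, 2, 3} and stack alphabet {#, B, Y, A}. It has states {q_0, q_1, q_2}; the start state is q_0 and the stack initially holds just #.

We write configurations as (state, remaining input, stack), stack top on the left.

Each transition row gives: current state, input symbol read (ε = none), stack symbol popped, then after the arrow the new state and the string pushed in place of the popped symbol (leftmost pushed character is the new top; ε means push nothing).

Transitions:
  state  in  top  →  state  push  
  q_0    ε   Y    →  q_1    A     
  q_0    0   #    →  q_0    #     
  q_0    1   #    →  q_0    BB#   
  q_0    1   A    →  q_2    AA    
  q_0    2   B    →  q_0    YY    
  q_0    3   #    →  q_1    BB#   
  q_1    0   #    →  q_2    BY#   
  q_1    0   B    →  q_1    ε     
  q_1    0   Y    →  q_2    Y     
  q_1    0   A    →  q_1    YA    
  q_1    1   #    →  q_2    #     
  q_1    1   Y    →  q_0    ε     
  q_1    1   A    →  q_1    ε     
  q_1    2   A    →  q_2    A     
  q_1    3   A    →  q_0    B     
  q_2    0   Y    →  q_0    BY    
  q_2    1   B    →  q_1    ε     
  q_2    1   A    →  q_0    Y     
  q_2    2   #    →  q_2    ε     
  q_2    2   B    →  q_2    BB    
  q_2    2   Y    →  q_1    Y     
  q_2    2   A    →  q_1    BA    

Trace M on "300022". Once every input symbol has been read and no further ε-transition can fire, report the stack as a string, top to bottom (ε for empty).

(q_0, 300022, #) ⊢ (q_1, 00022, BB#) ⊢ (q_1, 0022, B#) ⊢ (q_1, 022, #) ⊢ (q_2, 22, BY#) ⊢ (q_2, 2, BBY#) ⊢ (q_2, ε, BBBY#)
All input consumed in state q_2 with stack BBBY#.

BBBY#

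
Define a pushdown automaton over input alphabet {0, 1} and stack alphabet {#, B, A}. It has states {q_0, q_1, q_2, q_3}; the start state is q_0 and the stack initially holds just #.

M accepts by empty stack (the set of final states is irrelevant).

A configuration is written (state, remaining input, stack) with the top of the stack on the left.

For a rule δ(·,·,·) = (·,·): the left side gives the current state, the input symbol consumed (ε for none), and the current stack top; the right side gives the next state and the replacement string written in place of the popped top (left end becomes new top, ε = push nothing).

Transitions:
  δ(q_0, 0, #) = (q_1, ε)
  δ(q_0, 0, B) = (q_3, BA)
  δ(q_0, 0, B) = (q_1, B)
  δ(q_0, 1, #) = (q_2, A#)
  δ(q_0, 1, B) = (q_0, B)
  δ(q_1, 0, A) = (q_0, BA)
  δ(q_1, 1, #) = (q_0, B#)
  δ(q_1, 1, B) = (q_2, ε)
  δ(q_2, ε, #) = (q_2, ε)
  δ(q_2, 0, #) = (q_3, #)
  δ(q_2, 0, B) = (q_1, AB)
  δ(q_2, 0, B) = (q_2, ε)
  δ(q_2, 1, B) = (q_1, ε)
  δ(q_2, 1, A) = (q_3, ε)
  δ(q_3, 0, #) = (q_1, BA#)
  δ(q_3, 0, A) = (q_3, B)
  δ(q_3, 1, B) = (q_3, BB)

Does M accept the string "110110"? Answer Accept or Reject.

No computation consumes all input and empties the stack.

Reject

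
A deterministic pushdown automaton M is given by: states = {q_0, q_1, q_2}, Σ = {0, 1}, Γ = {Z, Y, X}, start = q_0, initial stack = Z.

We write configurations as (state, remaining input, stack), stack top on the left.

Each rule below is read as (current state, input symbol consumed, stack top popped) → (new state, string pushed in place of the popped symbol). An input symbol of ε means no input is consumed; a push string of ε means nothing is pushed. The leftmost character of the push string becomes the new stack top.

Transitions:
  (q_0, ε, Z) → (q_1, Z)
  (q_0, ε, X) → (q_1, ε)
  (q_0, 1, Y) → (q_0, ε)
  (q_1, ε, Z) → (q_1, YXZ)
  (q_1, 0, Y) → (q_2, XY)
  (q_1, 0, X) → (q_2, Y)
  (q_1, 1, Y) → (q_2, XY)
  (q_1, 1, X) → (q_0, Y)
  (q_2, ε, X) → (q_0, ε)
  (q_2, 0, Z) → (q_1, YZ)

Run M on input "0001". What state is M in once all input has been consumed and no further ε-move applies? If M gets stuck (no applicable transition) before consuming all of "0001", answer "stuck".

stuck

(q_0, 0001, Z) ⊢ (q_1, 0001, Z) ⊢ (q_1, 0001, YXZ) ⊢ (q_2, 001, XYXZ) ⊢ (q_0, 001, YXZ)
No transition for (q_0, 0, top Y); M blocks with input 001 remaining.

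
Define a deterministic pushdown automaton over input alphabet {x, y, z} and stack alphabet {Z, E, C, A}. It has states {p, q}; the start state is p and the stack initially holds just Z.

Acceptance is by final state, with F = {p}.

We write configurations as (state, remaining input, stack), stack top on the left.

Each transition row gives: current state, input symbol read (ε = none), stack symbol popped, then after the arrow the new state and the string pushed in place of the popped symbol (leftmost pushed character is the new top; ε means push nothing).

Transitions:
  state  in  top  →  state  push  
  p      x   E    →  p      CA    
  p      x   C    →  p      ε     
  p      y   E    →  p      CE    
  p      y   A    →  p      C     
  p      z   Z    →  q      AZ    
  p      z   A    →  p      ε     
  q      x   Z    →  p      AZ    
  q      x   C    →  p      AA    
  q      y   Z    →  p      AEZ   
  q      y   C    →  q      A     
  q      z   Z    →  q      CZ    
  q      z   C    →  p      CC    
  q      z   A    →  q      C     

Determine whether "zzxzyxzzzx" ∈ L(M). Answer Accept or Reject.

Accept

(p, zzxzyxzzzx, Z)
  read z, top Z: go to q, push AZ → (q, zxzyxzzzx, AZ)
  read z, top A: go to q, push C → (q, xzyxzzzx, CZ)
  read x, top C: go to p, push AA → (p, zyxzzzx, AAZ)
  read z, top A: go to p, push ε → (p, yxzzzx, AZ)
  read y, top A: go to p, push C → (p, xzzzx, CZ)
  read x, top C: go to p, push ε → (p, zzzx, Z)
  read z, top Z: go to q, push AZ → (q, zzx, AZ)
  read z, top A: go to q, push C → (q, zx, CZ)
  read z, top C: go to p, push CC → (p, x, CCZ)
  read x, top C: go to p, push ε → (p, ε, CZ)
All input consumed; state p ∈ F.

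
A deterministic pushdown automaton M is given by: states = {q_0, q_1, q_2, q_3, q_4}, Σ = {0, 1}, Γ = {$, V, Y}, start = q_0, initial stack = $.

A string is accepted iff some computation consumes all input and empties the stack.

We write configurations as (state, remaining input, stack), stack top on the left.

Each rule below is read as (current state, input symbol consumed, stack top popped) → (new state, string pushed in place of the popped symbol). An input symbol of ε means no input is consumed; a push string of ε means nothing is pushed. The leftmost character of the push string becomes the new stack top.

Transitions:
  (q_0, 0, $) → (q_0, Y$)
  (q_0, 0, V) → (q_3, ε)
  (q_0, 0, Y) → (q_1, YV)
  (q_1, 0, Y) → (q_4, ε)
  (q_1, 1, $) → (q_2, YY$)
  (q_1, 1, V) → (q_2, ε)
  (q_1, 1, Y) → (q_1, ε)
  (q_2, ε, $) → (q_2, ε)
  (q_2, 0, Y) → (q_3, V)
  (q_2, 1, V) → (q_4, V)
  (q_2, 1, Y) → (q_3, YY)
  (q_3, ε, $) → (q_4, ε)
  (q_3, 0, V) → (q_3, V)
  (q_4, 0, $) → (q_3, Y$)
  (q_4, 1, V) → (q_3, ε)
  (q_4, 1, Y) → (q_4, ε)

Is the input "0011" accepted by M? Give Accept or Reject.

(q_0, 0011, $)
  read 0, top $: go to q_0, push Y$ → (q_0, 011, Y$)
  read 0, top Y: go to q_1, push YV → (q_1, 11, YV$)
  read 1, top Y: go to q_1, push ε → (q_1, 1, V$)
  read 1, top V: go to q_2, push ε → (q_2, ε, $)
  ε-move, top $: go to q_2, push ε → (q_2, ε, ε)
All input consumed and the stack is empty.

Accept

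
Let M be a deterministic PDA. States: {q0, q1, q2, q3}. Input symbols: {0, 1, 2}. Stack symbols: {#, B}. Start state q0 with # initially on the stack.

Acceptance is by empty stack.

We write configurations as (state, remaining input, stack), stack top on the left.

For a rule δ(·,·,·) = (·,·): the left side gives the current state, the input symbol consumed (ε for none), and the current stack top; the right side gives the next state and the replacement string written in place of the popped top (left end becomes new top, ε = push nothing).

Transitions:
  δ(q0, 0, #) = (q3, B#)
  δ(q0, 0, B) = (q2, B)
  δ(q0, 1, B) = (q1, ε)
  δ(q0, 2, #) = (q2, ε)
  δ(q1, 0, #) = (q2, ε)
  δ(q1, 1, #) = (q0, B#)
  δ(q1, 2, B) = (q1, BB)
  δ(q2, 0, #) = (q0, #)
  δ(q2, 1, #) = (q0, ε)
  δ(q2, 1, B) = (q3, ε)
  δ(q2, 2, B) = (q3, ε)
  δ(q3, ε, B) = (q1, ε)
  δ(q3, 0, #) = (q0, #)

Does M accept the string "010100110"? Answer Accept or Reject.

(q0, 010100110, #)
  read 0, top #: go to q3, push B# → (q3, 10100110, B#)
  ε-move, top B: go to q1, push ε → (q1, 10100110, #)
  read 1, top #: go to q0, push B# → (q0, 0100110, B#)
  read 0, top B: go to q2, push B → (q2, 100110, B#)
  read 1, top B: go to q3, push ε → (q3, 00110, #)
  read 0, top #: go to q0, push # → (q0, 0110, #)
  read 0, top #: go to q3, push B# → (q3, 110, B#)
  ε-move, top B: go to q1, push ε → (q1, 110, #)
  read 1, top #: go to q0, push B# → (q0, 10, B#)
  read 1, top B: go to q1, push ε → (q1, 0, #)
  read 0, top #: go to q2, push ε → (q2, ε, ε)
All input consumed and the stack is empty.

Accept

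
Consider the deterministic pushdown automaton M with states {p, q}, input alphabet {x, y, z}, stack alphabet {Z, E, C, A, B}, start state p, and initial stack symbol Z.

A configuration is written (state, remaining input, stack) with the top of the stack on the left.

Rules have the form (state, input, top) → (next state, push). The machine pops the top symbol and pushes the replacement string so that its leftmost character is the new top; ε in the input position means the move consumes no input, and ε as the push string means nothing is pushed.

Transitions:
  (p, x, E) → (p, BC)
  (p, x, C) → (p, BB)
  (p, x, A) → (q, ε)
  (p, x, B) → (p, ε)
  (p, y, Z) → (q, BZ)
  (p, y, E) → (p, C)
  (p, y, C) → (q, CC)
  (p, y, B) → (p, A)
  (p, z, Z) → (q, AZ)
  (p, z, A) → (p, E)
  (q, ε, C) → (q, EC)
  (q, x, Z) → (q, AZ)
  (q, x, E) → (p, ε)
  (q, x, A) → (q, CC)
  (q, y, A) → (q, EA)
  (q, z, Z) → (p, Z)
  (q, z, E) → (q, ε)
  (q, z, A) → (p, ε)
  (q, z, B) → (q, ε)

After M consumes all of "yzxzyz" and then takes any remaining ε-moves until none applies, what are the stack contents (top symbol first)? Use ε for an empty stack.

(p, yzxzyz, Z)
  read y, top Z: go to q, push BZ → (q, zxzyz, BZ)
  read z, top B: go to q, push ε → (q, xzyz, Z)
  read x, top Z: go to q, push AZ → (q, zyz, AZ)
  read z, top A: go to p, push ε → (p, yz, Z)
  read y, top Z: go to q, push BZ → (q, z, BZ)
  read z, top B: go to q, push ε → (q, ε, Z)
All input consumed in state q with stack Z.

Z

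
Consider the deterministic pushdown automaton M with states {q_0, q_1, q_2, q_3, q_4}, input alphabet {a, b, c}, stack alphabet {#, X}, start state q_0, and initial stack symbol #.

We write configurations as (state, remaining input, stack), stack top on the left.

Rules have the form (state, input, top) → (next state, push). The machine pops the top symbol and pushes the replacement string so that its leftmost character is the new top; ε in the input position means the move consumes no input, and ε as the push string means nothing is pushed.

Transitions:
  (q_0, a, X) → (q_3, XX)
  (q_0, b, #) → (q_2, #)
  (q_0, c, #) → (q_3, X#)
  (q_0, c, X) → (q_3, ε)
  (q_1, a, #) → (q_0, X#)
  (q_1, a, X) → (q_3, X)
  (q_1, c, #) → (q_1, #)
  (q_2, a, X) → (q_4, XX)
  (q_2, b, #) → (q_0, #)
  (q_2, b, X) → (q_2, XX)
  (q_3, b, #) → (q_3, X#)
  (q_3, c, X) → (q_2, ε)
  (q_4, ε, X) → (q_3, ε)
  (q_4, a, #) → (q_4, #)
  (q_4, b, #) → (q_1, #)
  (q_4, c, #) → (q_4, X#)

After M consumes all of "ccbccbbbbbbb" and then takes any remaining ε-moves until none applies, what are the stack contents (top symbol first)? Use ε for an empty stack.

(q_0, ccbccbbbbbbb, #) ⊢ (q_3, cbccbbbbbbb, X#) ⊢ (q_2, bccbbbbbbb, #) ⊢ (q_0, ccbbbbbbb, #) ⊢ (q_3, cbbbbbbb, X#) ⊢ (q_2, bbbbbbb, #) ⊢ (q_0, bbbbbb, #) ⊢ (q_2, bbbbb, #) ⊢ (q_0, bbbb, #) ⊢ (q_2, bbb, #) ⊢ (q_0, bb, #) ⊢ (q_2, b, #) ⊢ (q_0, ε, #)
All input consumed in state q_0 with stack #.

#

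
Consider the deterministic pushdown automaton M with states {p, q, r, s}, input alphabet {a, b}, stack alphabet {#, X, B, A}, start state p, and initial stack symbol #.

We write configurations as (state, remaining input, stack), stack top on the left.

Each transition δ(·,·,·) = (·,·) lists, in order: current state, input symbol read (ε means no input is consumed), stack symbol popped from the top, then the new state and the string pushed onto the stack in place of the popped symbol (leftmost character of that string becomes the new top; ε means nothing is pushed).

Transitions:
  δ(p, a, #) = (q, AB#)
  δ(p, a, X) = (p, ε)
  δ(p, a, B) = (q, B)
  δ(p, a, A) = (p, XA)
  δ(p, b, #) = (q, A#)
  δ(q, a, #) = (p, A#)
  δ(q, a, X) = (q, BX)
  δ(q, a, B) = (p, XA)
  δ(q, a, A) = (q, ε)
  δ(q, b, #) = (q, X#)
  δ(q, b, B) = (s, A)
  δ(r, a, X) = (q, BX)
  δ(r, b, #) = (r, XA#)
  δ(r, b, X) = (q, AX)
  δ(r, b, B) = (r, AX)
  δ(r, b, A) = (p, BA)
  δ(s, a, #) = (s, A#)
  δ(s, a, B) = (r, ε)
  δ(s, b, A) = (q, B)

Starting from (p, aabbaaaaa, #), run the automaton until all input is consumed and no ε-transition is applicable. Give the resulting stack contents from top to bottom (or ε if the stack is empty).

(p, aabbaaaaa, #)
  read a, top #: go to q, push AB# → (q, abbaaaaa, AB#)
  read a, top A: go to q, push ε → (q, bbaaaaa, B#)
  read b, top B: go to s, push A → (s, baaaaa, A#)
  read b, top A: go to q, push B → (q, aaaaa, B#)
  read a, top B: go to p, push XA → (p, aaaa, XA#)
  read a, top X: go to p, push ε → (p, aaa, A#)
  read a, top A: go to p, push XA → (p, aa, XA#)
  read a, top X: go to p, push ε → (p, a, A#)
  read a, top A: go to p, push XA → (p, ε, XA#)
All input consumed in state p with stack XA#.

XA#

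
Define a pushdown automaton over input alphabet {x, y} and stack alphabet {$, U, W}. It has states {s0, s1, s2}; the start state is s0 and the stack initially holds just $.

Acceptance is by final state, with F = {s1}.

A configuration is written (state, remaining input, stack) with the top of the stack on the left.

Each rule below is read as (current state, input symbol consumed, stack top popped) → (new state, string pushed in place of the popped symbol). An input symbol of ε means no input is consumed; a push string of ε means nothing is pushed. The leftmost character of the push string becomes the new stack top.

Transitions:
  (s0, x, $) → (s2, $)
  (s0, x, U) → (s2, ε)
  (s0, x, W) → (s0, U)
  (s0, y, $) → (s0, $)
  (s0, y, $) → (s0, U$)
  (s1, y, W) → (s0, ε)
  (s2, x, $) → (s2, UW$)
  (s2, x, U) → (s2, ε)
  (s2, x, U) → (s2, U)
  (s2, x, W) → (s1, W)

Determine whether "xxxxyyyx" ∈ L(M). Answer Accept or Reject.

No computation consumes all input and reaches a final state.

Reject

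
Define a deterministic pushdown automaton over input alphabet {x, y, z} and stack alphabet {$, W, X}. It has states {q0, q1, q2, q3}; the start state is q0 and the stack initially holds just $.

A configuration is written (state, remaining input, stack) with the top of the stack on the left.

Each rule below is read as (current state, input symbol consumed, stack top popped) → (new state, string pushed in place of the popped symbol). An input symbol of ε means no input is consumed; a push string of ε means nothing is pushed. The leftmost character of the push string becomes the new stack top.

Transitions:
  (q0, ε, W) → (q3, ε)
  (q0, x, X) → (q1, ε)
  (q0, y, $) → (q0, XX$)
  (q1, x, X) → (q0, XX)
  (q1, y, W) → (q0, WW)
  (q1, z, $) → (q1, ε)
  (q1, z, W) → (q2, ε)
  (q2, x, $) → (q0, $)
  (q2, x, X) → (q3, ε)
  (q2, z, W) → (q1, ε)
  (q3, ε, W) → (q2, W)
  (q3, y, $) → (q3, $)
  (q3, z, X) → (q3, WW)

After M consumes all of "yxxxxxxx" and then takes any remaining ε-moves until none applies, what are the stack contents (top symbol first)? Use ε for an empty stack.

X$

(q0, yxxxxxxx, $)
  read y, top $: go to q0, push XX$ → (q0, xxxxxxx, XX$)
  read x, top X: go to q1, push ε → (q1, xxxxxx, X$)
  read x, top X: go to q0, push XX → (q0, xxxxx, XX$)
  read x, top X: go to q1, push ε → (q1, xxxx, X$)
  read x, top X: go to q0, push XX → (q0, xxx, XX$)
  read x, top X: go to q1, push ε → (q1, xx, X$)
  read x, top X: go to q0, push XX → (q0, x, XX$)
  read x, top X: go to q1, push ε → (q1, ε, X$)
All input consumed in state q1 with stack X$.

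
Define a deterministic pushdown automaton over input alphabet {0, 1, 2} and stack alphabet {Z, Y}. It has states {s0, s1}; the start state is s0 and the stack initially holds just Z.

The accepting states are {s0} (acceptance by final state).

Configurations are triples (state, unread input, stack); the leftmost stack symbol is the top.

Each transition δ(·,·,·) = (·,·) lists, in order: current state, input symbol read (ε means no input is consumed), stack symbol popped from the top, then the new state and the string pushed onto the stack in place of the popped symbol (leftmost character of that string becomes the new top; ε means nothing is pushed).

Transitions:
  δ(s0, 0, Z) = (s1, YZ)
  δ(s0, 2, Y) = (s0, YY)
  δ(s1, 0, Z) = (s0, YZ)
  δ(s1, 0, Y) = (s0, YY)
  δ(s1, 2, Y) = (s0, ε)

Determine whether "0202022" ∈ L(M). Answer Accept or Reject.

(s0, 0202022, Z)
  read 0, top Z: go to s1, push YZ → (s1, 202022, YZ)
  read 2, top Y: go to s0, push ε → (s0, 02022, Z)
  read 0, top Z: go to s1, push YZ → (s1, 2022, YZ)
  read 2, top Y: go to s0, push ε → (s0, 022, Z)
  read 0, top Z: go to s1, push YZ → (s1, 22, YZ)
  read 2, top Y: go to s0, push ε → (s0, 2, Z)
No transition applies at (s0, 2, Z); input not fully consumed.

Reject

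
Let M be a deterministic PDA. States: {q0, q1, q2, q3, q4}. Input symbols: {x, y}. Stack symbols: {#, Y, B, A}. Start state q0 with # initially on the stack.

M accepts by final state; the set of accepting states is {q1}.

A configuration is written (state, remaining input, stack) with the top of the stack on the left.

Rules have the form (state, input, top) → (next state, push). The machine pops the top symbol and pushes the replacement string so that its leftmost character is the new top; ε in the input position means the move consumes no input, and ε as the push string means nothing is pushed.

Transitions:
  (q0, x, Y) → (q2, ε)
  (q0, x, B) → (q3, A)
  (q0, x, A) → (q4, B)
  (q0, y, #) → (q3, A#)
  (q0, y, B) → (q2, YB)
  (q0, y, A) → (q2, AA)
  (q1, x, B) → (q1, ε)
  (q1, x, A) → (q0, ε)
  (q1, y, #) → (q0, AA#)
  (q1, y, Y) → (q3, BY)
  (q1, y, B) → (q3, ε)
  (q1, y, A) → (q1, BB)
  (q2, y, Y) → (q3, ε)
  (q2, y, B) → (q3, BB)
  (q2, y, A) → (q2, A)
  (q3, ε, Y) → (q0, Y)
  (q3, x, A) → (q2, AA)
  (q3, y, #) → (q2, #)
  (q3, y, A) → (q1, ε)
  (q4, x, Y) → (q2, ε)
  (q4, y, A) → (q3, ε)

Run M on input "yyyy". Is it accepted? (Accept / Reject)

Reject

(q0, yyyy, #)
  read y, top #: go to q3, push A# → (q3, yyy, A#)
  read y, top A: go to q1, push ε → (q1, yy, #)
  read y, top #: go to q0, push AA# → (q0, y, AA#)
  read y, top A: go to q2, push AA → (q2, ε, AAA#)
All input consumed; state q2 ∉ F and no further ε-move applies.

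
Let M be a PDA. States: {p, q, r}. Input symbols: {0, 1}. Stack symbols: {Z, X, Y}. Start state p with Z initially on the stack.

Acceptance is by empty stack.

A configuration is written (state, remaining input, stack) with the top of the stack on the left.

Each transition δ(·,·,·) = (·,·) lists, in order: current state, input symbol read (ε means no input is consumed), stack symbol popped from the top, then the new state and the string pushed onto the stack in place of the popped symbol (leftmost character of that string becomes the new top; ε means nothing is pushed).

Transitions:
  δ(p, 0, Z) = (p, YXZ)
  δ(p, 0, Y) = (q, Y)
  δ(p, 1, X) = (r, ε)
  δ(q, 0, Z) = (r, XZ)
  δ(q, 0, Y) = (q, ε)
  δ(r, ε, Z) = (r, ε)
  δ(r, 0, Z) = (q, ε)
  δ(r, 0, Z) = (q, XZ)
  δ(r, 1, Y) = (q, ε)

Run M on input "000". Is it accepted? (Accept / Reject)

No computation consumes all input and empties the stack.

Reject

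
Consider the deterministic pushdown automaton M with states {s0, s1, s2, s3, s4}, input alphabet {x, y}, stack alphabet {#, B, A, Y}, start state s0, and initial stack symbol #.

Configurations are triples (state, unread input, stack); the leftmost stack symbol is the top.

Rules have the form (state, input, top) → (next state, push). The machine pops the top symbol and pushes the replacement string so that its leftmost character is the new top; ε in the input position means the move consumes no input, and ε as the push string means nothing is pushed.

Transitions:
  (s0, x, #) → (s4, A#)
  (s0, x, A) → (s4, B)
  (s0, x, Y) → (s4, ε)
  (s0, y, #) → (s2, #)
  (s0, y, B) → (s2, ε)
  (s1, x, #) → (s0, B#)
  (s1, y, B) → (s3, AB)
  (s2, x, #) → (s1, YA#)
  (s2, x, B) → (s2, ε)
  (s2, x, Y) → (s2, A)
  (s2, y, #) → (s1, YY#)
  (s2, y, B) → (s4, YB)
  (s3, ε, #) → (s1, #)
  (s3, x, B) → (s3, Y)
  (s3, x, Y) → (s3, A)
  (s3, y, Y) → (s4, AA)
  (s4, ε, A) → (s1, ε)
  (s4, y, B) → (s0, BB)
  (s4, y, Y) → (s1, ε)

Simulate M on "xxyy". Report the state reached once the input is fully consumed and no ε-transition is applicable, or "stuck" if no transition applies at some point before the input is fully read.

(s0, xxyy, #) ⊢ (s4, xyy, A#) ⊢ (s1, xyy, #) ⊢ (s0, yy, B#) ⊢ (s2, y, #) ⊢ (s1, ε, YY#)
All input consumed; M is in state s1.

s1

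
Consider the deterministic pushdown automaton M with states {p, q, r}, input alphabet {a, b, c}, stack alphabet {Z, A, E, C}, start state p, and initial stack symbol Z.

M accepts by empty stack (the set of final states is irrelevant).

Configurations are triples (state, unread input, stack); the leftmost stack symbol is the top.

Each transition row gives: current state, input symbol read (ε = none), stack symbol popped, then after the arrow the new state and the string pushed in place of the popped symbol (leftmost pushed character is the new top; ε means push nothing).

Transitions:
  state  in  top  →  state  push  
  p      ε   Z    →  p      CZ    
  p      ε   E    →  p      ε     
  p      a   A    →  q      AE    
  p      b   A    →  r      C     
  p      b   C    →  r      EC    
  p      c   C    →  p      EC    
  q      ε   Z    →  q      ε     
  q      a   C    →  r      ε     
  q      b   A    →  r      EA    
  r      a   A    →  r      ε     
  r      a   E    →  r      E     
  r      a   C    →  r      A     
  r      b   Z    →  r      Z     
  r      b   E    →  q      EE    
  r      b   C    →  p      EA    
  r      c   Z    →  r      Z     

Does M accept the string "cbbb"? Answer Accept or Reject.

Reject

(p, cbbb, Z) ⊢ (p, cbbb, CZ) ⊢ (p, bbb, ECZ) ⊢ (p, bbb, CZ) ⊢ (r, bb, ECZ) ⊢ (q, b, EECZ)
No transition applies at (q, b, EECZ); input not fully consumed.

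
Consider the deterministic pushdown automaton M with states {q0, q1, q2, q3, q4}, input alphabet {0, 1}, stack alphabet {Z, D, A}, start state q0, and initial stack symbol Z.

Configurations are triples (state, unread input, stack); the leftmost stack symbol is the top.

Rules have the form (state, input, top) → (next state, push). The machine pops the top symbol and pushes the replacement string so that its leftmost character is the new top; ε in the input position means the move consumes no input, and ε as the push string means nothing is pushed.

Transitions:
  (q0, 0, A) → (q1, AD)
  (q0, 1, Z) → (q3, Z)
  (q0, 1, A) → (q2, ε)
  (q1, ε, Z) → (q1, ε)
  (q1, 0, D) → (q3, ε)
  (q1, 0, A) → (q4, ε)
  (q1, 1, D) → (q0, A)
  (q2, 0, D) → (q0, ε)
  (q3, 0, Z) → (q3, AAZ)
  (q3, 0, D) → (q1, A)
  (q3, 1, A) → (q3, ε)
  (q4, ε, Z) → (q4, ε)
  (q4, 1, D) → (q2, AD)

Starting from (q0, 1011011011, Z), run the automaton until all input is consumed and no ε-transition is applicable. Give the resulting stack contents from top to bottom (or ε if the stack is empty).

Z

(q0, 1011011011, Z)
  read 1, top Z: go to q3, push Z → (q3, 011011011, Z)
  read 0, top Z: go to q3, push AAZ → (q3, 11011011, AAZ)
  read 1, top A: go to q3, push ε → (q3, 1011011, AZ)
  read 1, top A: go to q3, push ε → (q3, 011011, Z)
  read 0, top Z: go to q3, push AAZ → (q3, 11011, AAZ)
  read 1, top A: go to q3, push ε → (q3, 1011, AZ)
  read 1, top A: go to q3, push ε → (q3, 011, Z)
  read 0, top Z: go to q3, push AAZ → (q3, 11, AAZ)
  read 1, top A: go to q3, push ε → (q3, 1, AZ)
  read 1, top A: go to q3, push ε → (q3, ε, Z)
All input consumed in state q3 with stack Z.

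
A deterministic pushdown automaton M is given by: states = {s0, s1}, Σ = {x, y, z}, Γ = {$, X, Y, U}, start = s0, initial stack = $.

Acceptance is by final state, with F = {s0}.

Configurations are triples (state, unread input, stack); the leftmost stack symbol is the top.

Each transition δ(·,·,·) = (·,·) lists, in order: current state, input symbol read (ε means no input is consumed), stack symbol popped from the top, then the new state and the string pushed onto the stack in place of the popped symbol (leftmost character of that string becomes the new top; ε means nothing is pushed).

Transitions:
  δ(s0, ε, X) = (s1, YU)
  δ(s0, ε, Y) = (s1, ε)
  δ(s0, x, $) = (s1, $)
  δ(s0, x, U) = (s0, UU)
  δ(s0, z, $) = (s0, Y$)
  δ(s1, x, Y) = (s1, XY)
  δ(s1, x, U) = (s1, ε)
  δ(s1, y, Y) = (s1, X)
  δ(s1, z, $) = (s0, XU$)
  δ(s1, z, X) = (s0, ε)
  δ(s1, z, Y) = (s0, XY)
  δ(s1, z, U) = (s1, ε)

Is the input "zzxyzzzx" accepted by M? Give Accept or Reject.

Reject

(s0, zzxyzzzx, $)
  read z, top $: go to s0, push Y$ → (s0, zxyzzzx, Y$)
  ε-move, top Y: go to s1, push ε → (s1, zxyzzzx, $)
  read z, top $: go to s0, push XU$ → (s0, xyzzzx, XU$)
  ε-move, top X: go to s1, push YU → (s1, xyzzzx, YUU$)
  read x, top Y: go to s1, push XY → (s1, yzzzx, XYUU$)
No transition applies at (s1, yzzzx, XYUU$); input not fully consumed.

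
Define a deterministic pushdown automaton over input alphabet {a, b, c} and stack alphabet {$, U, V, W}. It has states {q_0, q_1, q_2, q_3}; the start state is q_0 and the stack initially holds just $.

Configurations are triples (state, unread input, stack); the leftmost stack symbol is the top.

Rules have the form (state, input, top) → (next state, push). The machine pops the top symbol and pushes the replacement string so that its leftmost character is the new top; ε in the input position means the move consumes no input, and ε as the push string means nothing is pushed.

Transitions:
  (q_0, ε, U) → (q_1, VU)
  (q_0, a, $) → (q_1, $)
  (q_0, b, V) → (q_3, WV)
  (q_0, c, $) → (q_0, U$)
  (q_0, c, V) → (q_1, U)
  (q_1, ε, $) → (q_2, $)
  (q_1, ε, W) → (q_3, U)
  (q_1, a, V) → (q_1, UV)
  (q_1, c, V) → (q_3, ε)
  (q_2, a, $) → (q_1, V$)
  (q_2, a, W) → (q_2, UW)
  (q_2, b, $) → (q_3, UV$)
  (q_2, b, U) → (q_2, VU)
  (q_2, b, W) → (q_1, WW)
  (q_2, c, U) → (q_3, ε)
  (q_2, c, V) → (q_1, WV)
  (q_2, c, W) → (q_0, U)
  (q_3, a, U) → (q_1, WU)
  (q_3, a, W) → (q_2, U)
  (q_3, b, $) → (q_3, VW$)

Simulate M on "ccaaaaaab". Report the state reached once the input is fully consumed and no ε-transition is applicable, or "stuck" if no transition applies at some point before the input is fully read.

stuck

(q_0, ccaaaaaab, $) ⊢ (q_0, caaaaaab, U$) ⊢ (q_1, caaaaaab, VU$) ⊢ (q_3, aaaaaab, U$) ⊢ (q_1, aaaaab, WU$) ⊢ (q_3, aaaaab, UU$) ⊢ (q_1, aaaab, WUU$) ⊢ (q_3, aaaab, UUU$) ⊢ (q_1, aaab, WUUU$) ⊢ (q_3, aaab, UUUU$) ⊢ (q_1, aab, WUUUU$) ⊢ (q_3, aab, UUUUU$) ⊢ (q_1, ab, WUUUUU$) ⊢ (q_3, ab, UUUUUU$) ⊢ (q_1, b, WUUUUUU$) ⊢ (q_3, b, UUUUUUU$)
No transition for (q_3, b, top U); M blocks with input b remaining.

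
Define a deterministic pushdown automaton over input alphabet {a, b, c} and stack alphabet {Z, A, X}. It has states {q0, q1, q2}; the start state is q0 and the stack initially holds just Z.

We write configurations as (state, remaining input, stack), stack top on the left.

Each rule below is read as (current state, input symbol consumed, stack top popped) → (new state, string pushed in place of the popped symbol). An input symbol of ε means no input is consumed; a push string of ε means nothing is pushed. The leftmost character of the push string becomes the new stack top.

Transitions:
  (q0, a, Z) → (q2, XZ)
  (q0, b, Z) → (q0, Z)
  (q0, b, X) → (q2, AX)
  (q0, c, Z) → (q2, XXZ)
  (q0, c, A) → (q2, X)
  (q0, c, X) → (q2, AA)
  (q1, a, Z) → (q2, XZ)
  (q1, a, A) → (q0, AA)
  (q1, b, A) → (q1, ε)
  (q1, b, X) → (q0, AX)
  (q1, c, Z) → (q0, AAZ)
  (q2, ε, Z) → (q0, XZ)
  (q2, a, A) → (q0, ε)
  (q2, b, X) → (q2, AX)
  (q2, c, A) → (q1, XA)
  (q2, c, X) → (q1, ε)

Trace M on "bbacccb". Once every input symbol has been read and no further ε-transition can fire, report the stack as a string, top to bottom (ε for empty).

(q0, bbacccb, Z) ⊢ (q0, bacccb, Z) ⊢ (q0, acccb, Z) ⊢ (q2, cccb, XZ) ⊢ (q1, ccb, Z) ⊢ (q0, cb, AAZ) ⊢ (q2, b, XAZ) ⊢ (q2, ε, AXAZ)
All input consumed in state q2 with stack AXAZ.

AXAZ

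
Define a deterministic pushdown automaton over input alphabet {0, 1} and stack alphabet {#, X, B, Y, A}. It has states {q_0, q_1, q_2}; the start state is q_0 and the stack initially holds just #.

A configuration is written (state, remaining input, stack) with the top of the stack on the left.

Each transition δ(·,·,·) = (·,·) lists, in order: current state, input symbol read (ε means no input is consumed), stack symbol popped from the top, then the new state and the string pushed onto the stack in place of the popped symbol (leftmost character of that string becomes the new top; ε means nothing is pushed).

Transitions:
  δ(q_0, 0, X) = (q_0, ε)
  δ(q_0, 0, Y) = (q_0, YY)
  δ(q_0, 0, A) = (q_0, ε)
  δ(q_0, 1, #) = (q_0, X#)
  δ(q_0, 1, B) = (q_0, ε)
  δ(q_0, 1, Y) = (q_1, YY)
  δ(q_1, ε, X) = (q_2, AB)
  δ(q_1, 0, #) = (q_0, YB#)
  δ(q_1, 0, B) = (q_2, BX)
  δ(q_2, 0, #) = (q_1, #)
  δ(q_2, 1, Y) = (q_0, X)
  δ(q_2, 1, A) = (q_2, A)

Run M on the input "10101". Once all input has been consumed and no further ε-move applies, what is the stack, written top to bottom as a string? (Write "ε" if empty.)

(q_0, 10101, #)
  read 1, top #: go to q_0, push X# → (q_0, 0101, X#)
  read 0, top X: go to q_0, push ε → (q_0, 101, #)
  read 1, top #: go to q_0, push X# → (q_0, 01, X#)
  read 0, top X: go to q_0, push ε → (q_0, 1, #)
  read 1, top #: go to q_0, push X# → (q_0, ε, X#)
All input consumed in state q_0 with stack X#.

X#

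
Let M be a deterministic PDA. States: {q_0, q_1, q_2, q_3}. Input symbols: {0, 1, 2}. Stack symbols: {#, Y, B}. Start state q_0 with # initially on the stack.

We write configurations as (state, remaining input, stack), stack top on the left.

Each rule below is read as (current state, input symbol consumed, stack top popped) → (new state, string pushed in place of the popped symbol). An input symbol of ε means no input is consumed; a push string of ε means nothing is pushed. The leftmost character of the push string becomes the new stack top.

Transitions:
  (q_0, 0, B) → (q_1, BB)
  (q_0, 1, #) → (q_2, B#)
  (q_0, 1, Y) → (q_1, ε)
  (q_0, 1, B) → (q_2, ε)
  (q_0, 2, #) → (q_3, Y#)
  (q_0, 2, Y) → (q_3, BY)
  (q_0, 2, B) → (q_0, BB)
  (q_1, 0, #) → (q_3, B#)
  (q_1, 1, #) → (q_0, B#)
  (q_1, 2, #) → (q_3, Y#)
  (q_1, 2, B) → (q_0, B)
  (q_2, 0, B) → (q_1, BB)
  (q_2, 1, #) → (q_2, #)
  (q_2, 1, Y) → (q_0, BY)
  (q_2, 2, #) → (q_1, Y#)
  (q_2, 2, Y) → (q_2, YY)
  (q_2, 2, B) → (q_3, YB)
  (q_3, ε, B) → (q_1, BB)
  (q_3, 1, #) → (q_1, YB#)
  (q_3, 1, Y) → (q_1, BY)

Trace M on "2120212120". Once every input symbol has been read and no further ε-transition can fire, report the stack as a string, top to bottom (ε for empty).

(q_0, 2120212120, #)
  read 2, top #: go to q_3, push Y# → (q_3, 120212120, Y#)
  read 1, top Y: go to q_1, push BY → (q_1, 20212120, BY#)
  read 2, top B: go to q_0, push B → (q_0, 0212120, BY#)
  read 0, top B: go to q_1, push BB → (q_1, 212120, BBY#)
  read 2, top B: go to q_0, push B → (q_0, 12120, BBY#)
  read 1, top B: go to q_2, push ε → (q_2, 2120, BY#)
  read 2, top B: go to q_3, push YB → (q_3, 120, YBY#)
  read 1, top Y: go to q_1, push BY → (q_1, 20, BYBY#)
  read 2, top B: go to q_0, push B → (q_0, 0, BYBY#)
  read 0, top B: go to q_1, push BB → (q_1, ε, BBYBY#)
All input consumed in state q_1 with stack BBYBY#.

BBYBY#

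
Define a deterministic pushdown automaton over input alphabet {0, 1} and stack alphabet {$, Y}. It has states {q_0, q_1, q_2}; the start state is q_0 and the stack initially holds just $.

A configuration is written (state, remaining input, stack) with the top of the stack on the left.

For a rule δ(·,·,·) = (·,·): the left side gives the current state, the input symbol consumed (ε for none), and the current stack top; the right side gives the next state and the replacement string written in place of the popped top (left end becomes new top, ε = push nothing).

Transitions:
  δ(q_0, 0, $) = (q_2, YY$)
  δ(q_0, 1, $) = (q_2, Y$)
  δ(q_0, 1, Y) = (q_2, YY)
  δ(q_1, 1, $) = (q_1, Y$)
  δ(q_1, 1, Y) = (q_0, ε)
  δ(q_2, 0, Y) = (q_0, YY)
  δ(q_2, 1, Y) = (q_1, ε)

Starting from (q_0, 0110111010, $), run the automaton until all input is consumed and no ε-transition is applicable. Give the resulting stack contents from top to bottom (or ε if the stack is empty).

(q_0, 0110111010, $) ⊢ (q_2, 110111010, YY$) ⊢ (q_1, 10111010, Y$) ⊢ (q_0, 0111010, $) ⊢ (q_2, 111010, YY$) ⊢ (q_1, 11010, Y$) ⊢ (q_0, 1010, $) ⊢ (q_2, 010, Y$) ⊢ (q_0, 10, YY$) ⊢ (q_2, 0, YYY$) ⊢ (q_0, ε, YYYY$)
All input consumed in state q_0 with stack YYYY$.

YYYY$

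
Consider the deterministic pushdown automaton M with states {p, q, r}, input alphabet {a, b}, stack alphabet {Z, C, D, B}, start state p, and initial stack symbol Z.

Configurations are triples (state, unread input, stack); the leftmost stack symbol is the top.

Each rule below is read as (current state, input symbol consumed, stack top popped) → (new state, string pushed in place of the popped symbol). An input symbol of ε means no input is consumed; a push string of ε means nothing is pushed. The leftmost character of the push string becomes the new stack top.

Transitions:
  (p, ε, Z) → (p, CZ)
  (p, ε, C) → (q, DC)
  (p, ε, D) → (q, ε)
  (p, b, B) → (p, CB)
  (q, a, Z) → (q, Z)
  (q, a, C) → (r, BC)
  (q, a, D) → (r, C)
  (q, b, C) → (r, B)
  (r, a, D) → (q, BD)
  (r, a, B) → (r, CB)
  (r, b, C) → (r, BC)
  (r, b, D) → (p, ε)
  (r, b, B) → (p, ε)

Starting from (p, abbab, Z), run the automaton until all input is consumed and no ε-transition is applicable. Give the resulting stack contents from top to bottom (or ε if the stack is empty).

(p, abbab, Z)
  ε-move, top Z: go to p, push CZ → (p, abbab, CZ)
  ε-move, top C: go to q, push DC → (q, abbab, DCZ)
  read a, top D: go to r, push C → (r, bbab, CCZ)
  read b, top C: go to r, push BC → (r, bab, BCCZ)
  read b, top B: go to p, push ε → (p, ab, CCZ)
  ε-move, top C: go to q, push DC → (q, ab, DCCZ)
  read a, top D: go to r, push C → (r, b, CCCZ)
  read b, top C: go to r, push BC → (r, ε, BCCCZ)
All input consumed in state r with stack BCCCZ.

BCCCZ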